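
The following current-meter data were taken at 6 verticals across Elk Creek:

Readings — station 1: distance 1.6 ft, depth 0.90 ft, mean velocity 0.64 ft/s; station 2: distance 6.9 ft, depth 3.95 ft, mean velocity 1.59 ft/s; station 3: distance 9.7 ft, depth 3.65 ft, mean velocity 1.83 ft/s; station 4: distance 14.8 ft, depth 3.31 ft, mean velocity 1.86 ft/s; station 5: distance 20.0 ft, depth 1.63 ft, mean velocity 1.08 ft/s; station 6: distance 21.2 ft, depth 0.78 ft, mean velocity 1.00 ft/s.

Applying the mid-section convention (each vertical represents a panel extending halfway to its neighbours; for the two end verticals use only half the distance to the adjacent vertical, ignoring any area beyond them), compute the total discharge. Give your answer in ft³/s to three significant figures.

91.2 ft³/s

w_1 = (6.9 − 1.6)/2 = 2.65 ft; q_1 = 0.64 × 0.90 × 2.65 = 1.526 ft³/s
w_2 = (9.7 − 1.6)/2 = 4.05 ft; q_2 = 1.59 × 3.95 × 4.05 = 25.44 ft³/s
w_3 = (14.8 − 6.9)/2 = 3.95 ft; q_3 = 1.83 × 3.65 × 3.95 = 26.38 ft³/s
w_4 = (20.0 − 9.7)/2 = 5.15 ft; q_4 = 1.86 × 3.31 × 5.15 = 31.71 ft³/s
w_5 = (21.2 − 14.8)/2 = 3.2 ft; q_5 = 1.08 × 1.63 × 3.2 = 5.633 ft³/s
w_6 = (21.2 − 20.0)/2 = 0.6 ft; q_6 = 1.00 × 0.78 × 0.6 = 0.4680 ft³/s
Q = Σ qᵢ = 91.15 ft³/s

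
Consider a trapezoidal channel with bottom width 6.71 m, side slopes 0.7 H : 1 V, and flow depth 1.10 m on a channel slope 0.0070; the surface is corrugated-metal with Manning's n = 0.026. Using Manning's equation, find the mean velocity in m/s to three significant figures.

A = (b + z·y)·y = (6.71 + 0.7×1.10)×1.10 = 8.228 m²
P = b + 2y√(1+z²) = 6.71 + 2×1.10×√(1+0.7²) = 9.395 m
R = A/P = 8.228/9.395 = 0.8757 m
Q = (1/n)·A·R^(2/3)·S^(1/2) = (1/0.026) × 8.228 × 0.8757^(2/3) × 0.0070^(1/2) = 24.24 m³/s
V = Q/A = 24.24/8.228 = 2.946 m/s

2.95 m/s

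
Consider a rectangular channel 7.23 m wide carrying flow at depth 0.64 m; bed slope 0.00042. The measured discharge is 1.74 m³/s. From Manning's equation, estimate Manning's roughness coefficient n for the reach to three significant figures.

0.0363

A = b·y = 7.23 × 0.64 = 4.627 m²
P = b + 2y = 7.23 + 2×0.64 = 8.510 m
R = A/P = 4.627/8.510 = 0.5437 m
n = (1/Q)·A·R^(2/3)·S^(1/2) = (1/1.74) × 4.627 × 0.6662 × 0.02049 = 0.03631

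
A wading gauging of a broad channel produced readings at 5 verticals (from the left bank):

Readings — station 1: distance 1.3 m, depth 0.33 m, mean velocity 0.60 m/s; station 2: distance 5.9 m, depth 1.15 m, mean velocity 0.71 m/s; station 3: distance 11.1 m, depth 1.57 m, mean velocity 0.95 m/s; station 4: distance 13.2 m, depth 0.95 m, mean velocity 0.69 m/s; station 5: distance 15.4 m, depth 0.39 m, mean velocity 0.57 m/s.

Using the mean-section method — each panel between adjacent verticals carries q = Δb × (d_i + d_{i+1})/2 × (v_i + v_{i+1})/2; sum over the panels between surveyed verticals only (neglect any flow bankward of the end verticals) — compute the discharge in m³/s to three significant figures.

Panel 1-2: Δb = 4.6 m, d̄ = (0.33+1.15)/2 = 0.74, v̄ = (0.60+0.71)/2 = 0.655 → q = 4.6×0.74×0.655 = 2.230 m³/s
Panel 2-3: Δb = 5.2 m, d̄ = (1.15+1.57)/2 = 1.36, v̄ = (0.71+0.95)/2 = 0.83 → q = 5.2×1.36×0.83 = 5.870 m³/s
Panel 3-4: Δb = 2.1 m, d̄ = (1.57+0.95)/2 = 1.26, v̄ = (0.95+0.69)/2 = 0.82 → q = 2.1×1.26×0.82 = 2.170 m³/s
Panel 4-5: Δb = 2.2 m, d̄ = (0.95+0.39)/2 = 0.67, v̄ = (0.69+0.57)/2 = 0.63 → q = 2.2×0.67×0.63 = 0.9286 m³/s
Q = Σ q = 11.20 m³/s

11.2 m³/s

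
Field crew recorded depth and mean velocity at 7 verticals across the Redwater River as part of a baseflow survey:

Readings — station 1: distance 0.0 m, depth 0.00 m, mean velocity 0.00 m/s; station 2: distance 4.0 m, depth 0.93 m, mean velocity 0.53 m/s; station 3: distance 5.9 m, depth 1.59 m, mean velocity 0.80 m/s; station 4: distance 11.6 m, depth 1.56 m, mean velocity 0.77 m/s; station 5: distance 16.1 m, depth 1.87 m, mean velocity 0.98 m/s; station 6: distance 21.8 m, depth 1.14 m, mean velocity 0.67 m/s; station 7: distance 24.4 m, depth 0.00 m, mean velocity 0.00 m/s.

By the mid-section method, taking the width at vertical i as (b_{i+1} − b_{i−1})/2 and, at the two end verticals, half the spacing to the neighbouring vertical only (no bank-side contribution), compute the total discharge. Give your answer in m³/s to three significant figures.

w_2 = (5.9 − 0.0)/2 = 2.95 m; q_2 = 0.53 × 0.93 × 2.95 = 1.454 m³/s
w_3 = (11.6 − 4.0)/2 = 3.8 m; q_3 = 0.80 × 1.59 × 3.8 = 4.834 m³/s
w_4 = (16.1 − 5.9)/2 = 5.1 m; q_4 = 0.77 × 1.56 × 5.1 = 6.126 m³/s
w_5 = (21.8 − 11.6)/2 = 5.1 m; q_5 = 0.98 × 1.87 × 5.1 = 9.346 m³/s
w_6 = (24.4 − 16.1)/2 = 4.15 m; q_6 = 0.67 × 1.14 × 4.15 = 3.170 m³/s
Stations 1, 7 contribute zero (depth or velocity is 0).
Q = Σ qᵢ = 24.93 m³/s

24.9 m³/s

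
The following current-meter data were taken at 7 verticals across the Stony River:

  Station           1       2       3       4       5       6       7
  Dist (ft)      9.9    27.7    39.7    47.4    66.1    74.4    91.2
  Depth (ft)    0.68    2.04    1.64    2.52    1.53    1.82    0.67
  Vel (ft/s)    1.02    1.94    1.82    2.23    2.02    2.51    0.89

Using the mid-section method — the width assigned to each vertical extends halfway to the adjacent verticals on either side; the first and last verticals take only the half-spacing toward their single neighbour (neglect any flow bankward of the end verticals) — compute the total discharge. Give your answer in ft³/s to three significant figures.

273 ft³/s

w_1 = (27.7 − 9.9)/2 = 8.9 ft; q_1 = 1.02 × 0.68 × 8.9 = 6.173 ft³/s
w_2 = (39.7 − 9.9)/2 = 14.9 ft; q_2 = 1.94 × 2.04 × 14.9 = 58.97 ft³/s
w_3 = (47.4 − 27.7)/2 = 9.85 ft; q_3 = 1.82 × 1.64 × 9.85 = 29.40 ft³/s
w_4 = (66.1 − 39.7)/2 = 13.2 ft; q_4 = 2.23 × 2.52 × 13.2 = 74.18 ft³/s
w_5 = (74.4 − 47.4)/2 = 13.5 ft; q_5 = 2.02 × 1.53 × 13.5 = 41.72 ft³/s
w_6 = (91.2 − 66.1)/2 = 12.55 ft; q_6 = 2.51 × 1.82 × 12.55 = 57.33 ft³/s
w_7 = (91.2 − 74.4)/2 = 8.4 ft; q_7 = 0.89 × 0.67 × 8.4 = 5.009 ft³/s
Q = Σ qᵢ = 272.8 ft³/s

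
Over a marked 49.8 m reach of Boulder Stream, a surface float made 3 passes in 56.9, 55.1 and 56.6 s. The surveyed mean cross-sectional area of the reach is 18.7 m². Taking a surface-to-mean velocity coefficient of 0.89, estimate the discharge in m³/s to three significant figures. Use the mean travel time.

t̄ = (56.9 + 55.1 + 56.6) / 3 = 56.2 s
v_surface = L / t̄ = 49.8 / 56.2 = 0.8861 m/s
v_mean = 0.89 × 0.8861 = 0.7886 m/s
Q = A × v_mean = 18.7 × 0.7886 = 14.75 m³/s

14.7 m³/s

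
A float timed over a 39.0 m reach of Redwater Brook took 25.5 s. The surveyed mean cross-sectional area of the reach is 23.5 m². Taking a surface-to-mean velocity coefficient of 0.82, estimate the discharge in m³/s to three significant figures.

29.5 m³/s

v_surface = L / t̄ = 39.0 / 25.5 = 1.529 m/s
v_mean = 0.82 × 1.529 = 1.254 m/s
Q = A × v_mean = 23.5 × 1.254 = 29.47 m³/s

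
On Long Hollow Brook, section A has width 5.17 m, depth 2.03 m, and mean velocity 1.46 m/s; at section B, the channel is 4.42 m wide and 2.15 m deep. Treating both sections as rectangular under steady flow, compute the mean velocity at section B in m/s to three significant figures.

Q = A₁V₁ = (5.17×2.03) × 1.46 = 15.32 m³/s
A₂ = 4.42 × 2.15 = 9.503 m²
V₂ = Q/A₂ = 15.32/9.503 = 1.612 m/s

1.61 m/s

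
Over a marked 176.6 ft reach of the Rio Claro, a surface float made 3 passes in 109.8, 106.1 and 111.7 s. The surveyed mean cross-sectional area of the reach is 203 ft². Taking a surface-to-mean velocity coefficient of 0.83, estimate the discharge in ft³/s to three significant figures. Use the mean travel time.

t̄ = (109.8 + 106.1 + 111.7) / 3 = 109.2 s
v_surface = L / t̄ = 176.6 / 109.2 = 1.617 ft/s
v_mean = 0.83 × 1.617 = 1.342 ft/s
Q = A × v_mean = 203 × 1.342 = 272.5 ft³/s

272 ft³/s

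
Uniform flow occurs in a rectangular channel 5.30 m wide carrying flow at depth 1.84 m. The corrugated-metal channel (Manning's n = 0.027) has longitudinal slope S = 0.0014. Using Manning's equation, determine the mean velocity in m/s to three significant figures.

A = b·y = 5.30 × 1.84 = 9.752 m²
P = b + 2y = 5.30 + 2×1.84 = 8.980 m
R = A/P = 9.752/8.980 = 1.086 m
Q = (1/n)·A·R^(2/3)·S^(1/2) = (1/0.027) × 9.752 × 1.086^(2/3) × 0.0014^(1/2) = 14.28 m³/s
V = Q/A = 14.28/9.752 = 1.464 m/s

1.46 m/s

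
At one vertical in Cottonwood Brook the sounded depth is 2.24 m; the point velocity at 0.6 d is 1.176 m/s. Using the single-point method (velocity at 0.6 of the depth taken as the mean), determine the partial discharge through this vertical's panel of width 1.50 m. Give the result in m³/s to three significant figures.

3.95 m³/s

v̄ = v₀.₆ = 1.176 m/s
q = v̄ × d × w = 1.176 × 2.24 × 1.50 = 3.951 m³/s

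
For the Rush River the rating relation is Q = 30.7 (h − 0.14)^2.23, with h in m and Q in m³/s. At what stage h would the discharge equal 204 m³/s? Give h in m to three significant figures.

2.48 m

h − h₀ = (Q/C)^(1/b) = (204/30.7)^(1/2.23) = 2.338 m
h = 0.14 + 2.338 = 2.478 m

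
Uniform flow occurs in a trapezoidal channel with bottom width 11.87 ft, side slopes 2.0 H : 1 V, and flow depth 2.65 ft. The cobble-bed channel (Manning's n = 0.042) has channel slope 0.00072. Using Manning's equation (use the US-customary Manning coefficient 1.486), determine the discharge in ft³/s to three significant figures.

A = (b + z·y)·y = (11.87 + 2.0×2.65)×2.65 = 45.50 ft²
P = b + 2y√(1+z²) = 11.87 + 2×2.65×√(1+2.0²) = 23.72 ft
R = A/P = 45.50/23.72 = 1.918 ft
Q = (1.486/n)·A·R^(2/3)·S^(1/2) = (1.486/0.042) × 45.50 × 1.918^(2/3) × 0.00072^(1/2) = 66.69 ft³/s

66.7 ft³/s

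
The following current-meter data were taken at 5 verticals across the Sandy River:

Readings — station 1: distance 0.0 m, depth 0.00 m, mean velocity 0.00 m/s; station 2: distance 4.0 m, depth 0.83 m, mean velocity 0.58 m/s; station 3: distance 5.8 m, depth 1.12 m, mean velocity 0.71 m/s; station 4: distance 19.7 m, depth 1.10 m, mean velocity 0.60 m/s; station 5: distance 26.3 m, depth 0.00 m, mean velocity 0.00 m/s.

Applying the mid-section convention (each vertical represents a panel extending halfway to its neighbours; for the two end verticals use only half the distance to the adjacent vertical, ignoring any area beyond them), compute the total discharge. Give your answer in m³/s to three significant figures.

w_2 = (5.8 − 0.0)/2 = 2.9 m; q_2 = 0.58 × 0.83 × 2.9 = 1.396 m³/s
w_3 = (19.7 − 4.0)/2 = 7.85 m; q_3 = 0.71 × 1.12 × 7.85 = 6.242 m³/s
w_4 = (26.3 − 5.8)/2 = 10.25 m; q_4 = 0.60 × 1.10 × 10.25 = 6.765 m³/s
Stations 1, 5 contribute zero (depth or velocity is 0).
Q = Σ qᵢ = 14.40 m³/s

14.4 m³/s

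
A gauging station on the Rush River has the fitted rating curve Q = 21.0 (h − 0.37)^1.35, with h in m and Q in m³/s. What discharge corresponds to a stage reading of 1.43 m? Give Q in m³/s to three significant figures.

Q = 21.0 × (1.43 − 0.37)^1.35 = 21.0 × 1.06^1.35 = 22.72 m³/s

22.7 m³/s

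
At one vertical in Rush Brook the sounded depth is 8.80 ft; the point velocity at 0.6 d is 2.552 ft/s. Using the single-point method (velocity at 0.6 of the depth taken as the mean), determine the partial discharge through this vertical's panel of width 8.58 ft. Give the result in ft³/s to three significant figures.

193 ft³/s

v̄ = v₀.₆ = 2.552 ft/s
q = v̄ × d × w = 2.552 × 8.80 × 8.58 = 192.7 ft³/s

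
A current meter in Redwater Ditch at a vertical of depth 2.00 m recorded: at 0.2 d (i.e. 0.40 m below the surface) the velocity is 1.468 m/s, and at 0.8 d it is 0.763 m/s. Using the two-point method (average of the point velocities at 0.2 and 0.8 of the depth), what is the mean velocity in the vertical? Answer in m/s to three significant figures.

1.12 m/s

v̄ = (1.468 + 0.763) / 2 = 1.116 m/s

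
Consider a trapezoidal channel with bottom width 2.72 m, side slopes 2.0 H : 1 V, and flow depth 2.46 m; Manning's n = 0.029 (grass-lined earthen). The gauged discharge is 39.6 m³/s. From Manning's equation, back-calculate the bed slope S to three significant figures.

A = (b + z·y)·y = (2.72 + 2.0×2.46)×2.46 = 18.79 m²
P = b + 2y√(1+z²) = 2.72 + 2×2.46×√(1+2.0²) = 13.72 m
R = A/P = 18.79/13.72 = 1.370 m
S = (Q·n / (1·A·R^(2/3)))² = (39.6×0.029 / (1×18.79×1.233))² = 0.002454

0.00245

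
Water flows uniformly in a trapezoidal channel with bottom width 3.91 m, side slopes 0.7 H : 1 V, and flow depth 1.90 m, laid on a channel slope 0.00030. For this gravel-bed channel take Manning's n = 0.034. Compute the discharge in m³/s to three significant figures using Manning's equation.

A = (b + z·y)·y = (3.91 + 0.7×1.90)×1.90 = 9.956 m²
P = b + 2y√(1+z²) = 3.91 + 2×1.90×√(1+0.7²) = 8.548 m
R = A/P = 9.956/8.548 = 1.165 m
Q = (1/n)·A·R^(2/3)·S^(1/2) = (1/0.034) × 9.956 × 1.165^(2/3) × 0.00030^(1/2) = 5.614 m³/s

5.61 m³/s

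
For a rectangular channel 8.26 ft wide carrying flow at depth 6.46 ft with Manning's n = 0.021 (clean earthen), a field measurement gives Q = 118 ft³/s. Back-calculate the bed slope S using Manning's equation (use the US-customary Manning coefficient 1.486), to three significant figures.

0.000285

A = b·y = 8.26 × 6.46 = 53.36 ft²
P = b + 2y = 8.26 + 2×6.46 = 21.18 ft
R = A/P = 53.36/21.18 = 2.519 ft
S = (Q·n / (1.486·A·R^(2/3)))² = (118×0.021 / (1.486×53.36×1.852))² = 0.0002849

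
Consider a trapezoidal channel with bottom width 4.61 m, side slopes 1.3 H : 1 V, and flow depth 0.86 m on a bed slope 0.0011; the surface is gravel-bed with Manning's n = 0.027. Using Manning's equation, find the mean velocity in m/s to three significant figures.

0.934 m/s

A = (b + z·y)·y = (4.61 + 1.3×0.86)×0.86 = 4.926 m²
P = b + 2y√(1+z²) = 4.61 + 2×0.86×√(1+1.3²) = 7.431 m
R = A/P = 4.926/7.431 = 0.6629 m
Q = (1/n)·A·R^(2/3)·S^(1/2) = (1/0.027) × 4.926 × 0.6629^(2/3) × 0.0011^(1/2) = 4.600 m³/s
V = Q/A = 4.600/4.926 = 0.9339 m/s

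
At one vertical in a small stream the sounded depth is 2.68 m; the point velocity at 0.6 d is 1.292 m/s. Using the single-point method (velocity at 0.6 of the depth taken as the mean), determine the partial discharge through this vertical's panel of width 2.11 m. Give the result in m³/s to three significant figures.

v̄ = v₀.₆ = 1.292 m/s
q = v̄ × d × w = 1.292 × 2.68 × 2.11 = 7.306 m³/s

7.31 m³/s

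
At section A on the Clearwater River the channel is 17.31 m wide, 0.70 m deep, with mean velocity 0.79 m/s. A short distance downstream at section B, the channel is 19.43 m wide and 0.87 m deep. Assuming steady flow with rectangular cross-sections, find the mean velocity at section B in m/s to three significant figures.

0.566 m/s

Q = A₁V₁ = (17.31×0.70) × 0.79 = 9.572 m³/s
A₂ = 19.43 × 0.87 = 16.90 m²
V₂ = Q/A₂ = 9.572/16.90 = 0.5663 m/s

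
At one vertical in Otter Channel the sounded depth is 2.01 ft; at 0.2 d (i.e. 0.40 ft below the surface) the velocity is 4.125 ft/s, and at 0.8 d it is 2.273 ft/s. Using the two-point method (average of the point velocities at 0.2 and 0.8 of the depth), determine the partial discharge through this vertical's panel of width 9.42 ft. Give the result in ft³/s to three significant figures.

60.6 ft³/s

v̄ = (4.125 + 2.273) / 2 = 3.199 ft/s
q = v̄ × d × w = 3.199 × 2.01 × 9.42 = 60.57 ft³/s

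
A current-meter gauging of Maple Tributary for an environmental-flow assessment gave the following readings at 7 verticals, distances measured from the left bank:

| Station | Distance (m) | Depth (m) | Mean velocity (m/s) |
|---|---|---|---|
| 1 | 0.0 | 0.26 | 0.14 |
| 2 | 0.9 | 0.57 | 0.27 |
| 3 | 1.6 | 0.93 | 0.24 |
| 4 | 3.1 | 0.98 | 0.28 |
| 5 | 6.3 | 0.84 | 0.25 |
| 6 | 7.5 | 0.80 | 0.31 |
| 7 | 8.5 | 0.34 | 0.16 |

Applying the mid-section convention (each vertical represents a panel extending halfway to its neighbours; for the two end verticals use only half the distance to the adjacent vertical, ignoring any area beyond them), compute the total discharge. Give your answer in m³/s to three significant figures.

1.79 m³/s

w_1 = (0.9 − 0.0)/2 = 0.45 m; q_1 = 0.14 × 0.26 × 0.45 = 0.01638 m³/s
w_2 = (1.6 − 0.0)/2 = 0.8 m; q_2 = 0.27 × 0.57 × 0.8 = 0.1231 m³/s
w_3 = (3.1 − 0.9)/2 = 1.1 m; q_3 = 0.24 × 0.93 × 1.1 = 0.2455 m³/s
w_4 = (6.3 − 1.6)/2 = 2.35 m; q_4 = 0.28 × 0.98 × 2.35 = 0.6448 m³/s
w_5 = (7.5 − 3.1)/2 = 2.2 m; q_5 = 0.25 × 0.84 × 2.2 = 0.4620 m³/s
w_6 = (8.5 − 6.3)/2 = 1.1 m; q_6 = 0.31 × 0.80 × 1.1 = 0.2728 m³/s
w_7 = (8.5 − 7.5)/2 = 0.5 m; q_7 = 0.16 × 0.34 × 0.5 = 0.02720 m³/s
Q = Σ qᵢ = 1.792 m³/s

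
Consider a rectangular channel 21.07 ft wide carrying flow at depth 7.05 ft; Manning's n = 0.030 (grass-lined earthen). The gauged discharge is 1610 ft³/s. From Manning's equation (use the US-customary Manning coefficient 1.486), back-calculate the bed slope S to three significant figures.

0.00701

A = b·y = 21.07 × 7.05 = 148.5 ft²
P = b + 2y = 21.07 + 2×7.05 = 35.17 ft
R = A/P = 148.5/35.17 = 4.224 ft
S = (Q·n / (1.486·A·R^(2/3)))² = (1610×0.030 / (1.486×148.5×2.613))² = 0.007013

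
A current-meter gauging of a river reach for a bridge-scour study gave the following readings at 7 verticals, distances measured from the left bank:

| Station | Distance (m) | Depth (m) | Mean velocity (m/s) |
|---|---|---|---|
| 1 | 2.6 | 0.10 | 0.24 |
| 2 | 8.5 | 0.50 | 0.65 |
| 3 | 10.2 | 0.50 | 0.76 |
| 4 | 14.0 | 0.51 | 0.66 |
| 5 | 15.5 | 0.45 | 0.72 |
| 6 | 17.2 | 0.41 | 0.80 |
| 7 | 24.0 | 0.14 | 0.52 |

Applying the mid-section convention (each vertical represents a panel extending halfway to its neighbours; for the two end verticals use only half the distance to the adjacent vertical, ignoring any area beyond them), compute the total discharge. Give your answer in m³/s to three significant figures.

w_1 = (8.5 − 2.6)/2 = 2.95 m; q_1 = 0.24 × 0.10 × 2.95 = 0.07080 m³/s
w_2 = (10.2 − 2.6)/2 = 3.8 m; q_2 = 0.65 × 0.50 × 3.8 = 1.235 m³/s
w_3 = (14.0 − 8.5)/2 = 2.75 m; q_3 = 0.76 × 0.50 × 2.75 = 1.045 m³/s
w_4 = (15.5 − 10.2)/2 = 2.65 m; q_4 = 0.66 × 0.51 × 2.65 = 0.8920 m³/s
w_5 = (17.2 − 14.0)/2 = 1.6 m; q_5 = 0.72 × 0.45 × 1.6 = 0.5184 m³/s
w_6 = (24.0 − 15.5)/2 = 4.25 m; q_6 = 0.80 × 0.41 × 4.25 = 1.394 m³/s
w_7 = (24.0 − 17.2)/2 = 3.4 m; q_7 = 0.52 × 0.14 × 3.4 = 0.2475 m³/s
Q = Σ qᵢ = 5.403 m³/s

5.40 m³/s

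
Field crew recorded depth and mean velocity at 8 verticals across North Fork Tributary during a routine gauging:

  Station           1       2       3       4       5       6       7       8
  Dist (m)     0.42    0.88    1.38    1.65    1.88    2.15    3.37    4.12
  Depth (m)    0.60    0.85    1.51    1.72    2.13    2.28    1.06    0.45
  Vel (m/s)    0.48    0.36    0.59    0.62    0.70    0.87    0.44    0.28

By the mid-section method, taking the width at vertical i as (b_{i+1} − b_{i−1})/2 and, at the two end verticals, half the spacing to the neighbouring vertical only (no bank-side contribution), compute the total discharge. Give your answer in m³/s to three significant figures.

3.18 m³/s

w_1 = (0.88 − 0.42)/2 = 0.23 m; q_1 = 0.48 × 0.60 × 0.23 = 0.06624 m³/s
w_2 = (1.38 − 0.42)/2 = 0.48 m; q_2 = 0.36 × 0.85 × 0.48 = 0.1469 m³/s
w_3 = (1.65 − 0.88)/2 = 0.385 m; q_3 = 0.59 × 1.51 × 0.385 = 0.3430 m³/s
w_4 = (1.88 − 1.38)/2 = 0.25 m; q_4 = 0.62 × 1.72 × 0.25 = 0.2666 m³/s
w_5 = (2.15 − 1.65)/2 = 0.25 m; q_5 = 0.70 × 2.13 × 0.25 = 0.3728 m³/s
w_6 = (3.37 − 1.88)/2 = 0.745 m; q_6 = 0.87 × 2.28 × 0.745 = 1.478 m³/s
w_7 = (4.12 − 2.15)/2 = 0.985 m; q_7 = 0.44 × 1.06 × 0.985 = 0.4594 m³/s
w_8 = (4.12 − 3.37)/2 = 0.375 m; q_8 = 0.28 × 0.45 × 0.375 = 0.04725 m³/s
Q = Σ qᵢ = 3.180 m³/s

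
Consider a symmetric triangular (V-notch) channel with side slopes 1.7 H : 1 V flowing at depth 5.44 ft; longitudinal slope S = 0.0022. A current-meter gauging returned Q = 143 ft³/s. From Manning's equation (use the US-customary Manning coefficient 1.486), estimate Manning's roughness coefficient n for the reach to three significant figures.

A = z·y² = 1.7×5.44² = 50.31 ft²
P = 2y√(1+z²) = 2×5.44×√(1+1.7²) = 21.46 ft
R = A/P = 50.31/21.46 = 2.344 ft
n = (1.486/Q)·A·R^(2/3)·S^(1/2) = (1.486/143) × 50.31 × 1.765 × 0.04690 = 0.04327

0.0433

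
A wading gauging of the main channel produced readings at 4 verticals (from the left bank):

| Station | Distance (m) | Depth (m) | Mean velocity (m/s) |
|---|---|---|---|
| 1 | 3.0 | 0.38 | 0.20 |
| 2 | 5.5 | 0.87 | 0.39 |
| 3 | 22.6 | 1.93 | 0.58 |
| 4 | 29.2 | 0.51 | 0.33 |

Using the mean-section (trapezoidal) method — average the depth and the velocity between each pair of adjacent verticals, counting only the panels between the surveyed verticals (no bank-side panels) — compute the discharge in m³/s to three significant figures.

15.7 m³/s

Panel 1-2: Δb = 2.5 m, d̄ = (0.38+0.87)/2 = 0.625, v̄ = (0.20+0.39)/2 = 0.295 → q = 2.5×0.625×0.295 = 0.4609 m³/s
Panel 2-3: Δb = 17.1 m, d̄ = (0.87+1.93)/2 = 1.4, v̄ = (0.39+0.58)/2 = 0.485 → q = 17.1×1.4×0.485 = 11.61 m³/s
Panel 3-4: Δb = 6.6 m, d̄ = (1.93+0.51)/2 = 1.22, v̄ = (0.58+0.33)/2 = 0.455 → q = 6.6×1.22×0.455 = 3.664 m³/s
Q = Σ q = 15.74 m³/s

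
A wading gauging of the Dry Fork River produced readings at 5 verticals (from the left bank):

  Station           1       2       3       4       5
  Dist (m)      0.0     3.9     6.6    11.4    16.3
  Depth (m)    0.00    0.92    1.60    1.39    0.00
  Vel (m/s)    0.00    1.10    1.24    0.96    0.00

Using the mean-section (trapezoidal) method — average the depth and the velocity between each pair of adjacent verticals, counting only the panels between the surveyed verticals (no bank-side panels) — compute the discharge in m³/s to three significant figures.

14.5 m³/s

Panel 1-2: Δb = 3.9 m, d̄ = (0.00+0.92)/2 = 0.46, v̄ = (0.00+1.10)/2 = 0.55 → q = 3.9×0.46×0.55 = 0.9867 m³/s
Panel 2-3: Δb = 2.7 m, d̄ = (0.92+1.60)/2 = 1.26, v̄ = (1.10+1.24)/2 = 1.17 → q = 2.7×1.26×1.17 = 3.980 m³/s
Panel 3-4: Δb = 4.8 m, d̄ = (1.60+1.39)/2 = 1.495, v̄ = (1.24+0.96)/2 = 1.1 → q = 4.8×1.495×1.1 = 7.894 m³/s
Panel 4-5: Δb = 4.9 m, d̄ = (1.39+0.00)/2 = 0.695, v̄ = (0.96+0.00)/2 = 0.48 → q = 4.9×0.695×0.48 = 1.635 m³/s
Q = Σ q = 14.50 m³/s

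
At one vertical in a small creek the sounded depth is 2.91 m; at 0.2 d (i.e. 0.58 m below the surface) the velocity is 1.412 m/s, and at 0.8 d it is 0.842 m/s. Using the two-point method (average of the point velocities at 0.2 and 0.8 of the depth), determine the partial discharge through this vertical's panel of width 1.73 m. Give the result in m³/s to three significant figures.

v̄ = (1.412 + 0.842) / 2 = 1.127 m/s
q = v̄ × d × w = 1.127 × 2.91 × 1.73 = 5.674 m³/s

5.67 m³/s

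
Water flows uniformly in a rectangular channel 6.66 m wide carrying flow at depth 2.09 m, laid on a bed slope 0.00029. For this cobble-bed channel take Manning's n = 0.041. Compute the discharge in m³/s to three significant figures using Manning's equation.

6.83 m³/s

A = b·y = 6.66 × 2.09 = 13.92 m²
P = b + 2y = 6.66 + 2×2.09 = 10.84 m
R = A/P = 13.92/10.84 = 1.284 m
Q = (1/n)·A·R^(2/3)·S^(1/2) = (1/0.041) × 13.92 × 1.284^(2/3) × 0.00029^(1/2) = 6.830 m³/s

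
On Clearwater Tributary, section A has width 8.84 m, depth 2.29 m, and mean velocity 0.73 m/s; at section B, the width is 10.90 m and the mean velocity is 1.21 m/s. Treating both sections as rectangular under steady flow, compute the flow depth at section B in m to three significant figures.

1.12 m

Q = A₁V₁ = (8.84×2.29) × 0.73 = 14.78 m³/s
d₂ = Q/(b₂ V₂) = 14.78/(10.90×1.21) = 1.120 m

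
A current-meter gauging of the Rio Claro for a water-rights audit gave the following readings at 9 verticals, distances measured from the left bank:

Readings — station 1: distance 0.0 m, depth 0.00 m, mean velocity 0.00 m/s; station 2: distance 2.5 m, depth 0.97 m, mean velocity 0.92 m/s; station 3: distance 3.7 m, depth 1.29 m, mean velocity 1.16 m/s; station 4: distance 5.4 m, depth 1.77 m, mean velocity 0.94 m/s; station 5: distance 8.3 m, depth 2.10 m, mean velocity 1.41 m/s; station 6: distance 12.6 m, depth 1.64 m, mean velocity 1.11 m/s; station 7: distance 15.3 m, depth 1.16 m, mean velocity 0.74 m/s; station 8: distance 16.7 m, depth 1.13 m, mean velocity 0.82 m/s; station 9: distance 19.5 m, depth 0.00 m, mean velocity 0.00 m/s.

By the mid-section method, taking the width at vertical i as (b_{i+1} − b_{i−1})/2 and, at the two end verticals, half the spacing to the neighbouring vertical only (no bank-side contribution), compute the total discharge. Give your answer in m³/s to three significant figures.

w_2 = (3.7 − 0.0)/2 = 1.85 m; q_2 = 0.92 × 0.97 × 1.85 = 1.651 m³/s
w_3 = (5.4 − 2.5)/2 = 1.45 m; q_3 = 1.16 × 1.29 × 1.45 = 2.170 m³/s
w_4 = (8.3 − 3.7)/2 = 2.3 m; q_4 = 0.94 × 1.77 × 2.3 = 3.827 m³/s
w_5 = (12.6 − 5.4)/2 = 3.6 m; q_5 = 1.41 × 2.10 × 3.6 = 10.66 m³/s
w_6 = (15.3 − 8.3)/2 = 3.5 m; q_6 = 1.11 × 1.64 × 3.5 = 6.371 m³/s
w_7 = (16.7 − 12.6)/2 = 2.05 m; q_7 = 0.74 × 1.16 × 2.05 = 1.760 m³/s
w_8 = (19.5 − 15.3)/2 = 2.1 m; q_8 = 0.82 × 1.13 × 2.1 = 1.946 m³/s
Stations 1, 9 contribute zero (depth or velocity is 0).
Q = Σ qᵢ = 28.38 m³/s

28.4 m³/s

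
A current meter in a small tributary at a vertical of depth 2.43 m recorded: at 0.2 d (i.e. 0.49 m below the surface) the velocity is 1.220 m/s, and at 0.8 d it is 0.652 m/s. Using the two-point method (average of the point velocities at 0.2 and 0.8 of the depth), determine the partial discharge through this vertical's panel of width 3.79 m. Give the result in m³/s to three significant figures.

8.62 m³/s

v̄ = (1.220 + 0.652) / 2 = 0.9360 m/s
q = v̄ × d × w = 0.9360 × 2.43 × 3.79 = 8.620 m³/s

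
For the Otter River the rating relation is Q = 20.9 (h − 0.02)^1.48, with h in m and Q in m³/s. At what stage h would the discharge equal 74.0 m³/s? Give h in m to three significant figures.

2.37 m

h − h₀ = (Q/C)^(1/b) = (74.0/20.9)^(1/1.48) = 2.350 m
h = 0.02 + 2.350 = 2.370 m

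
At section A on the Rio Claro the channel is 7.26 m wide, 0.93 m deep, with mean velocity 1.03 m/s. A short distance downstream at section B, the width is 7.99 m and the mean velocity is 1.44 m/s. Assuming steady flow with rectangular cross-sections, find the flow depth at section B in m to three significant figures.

Q = A₁V₁ = (7.26×0.93) × 1.03 = 6.954 m³/s
d₂ = Q/(b₂ V₂) = 6.954/(7.99×1.44) = 0.6044 m

0.604 m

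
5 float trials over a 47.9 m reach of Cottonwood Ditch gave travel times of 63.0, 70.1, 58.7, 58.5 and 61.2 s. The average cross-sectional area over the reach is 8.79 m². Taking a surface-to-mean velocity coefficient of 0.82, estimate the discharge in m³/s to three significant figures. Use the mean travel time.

t̄ = (63.0 + 70.1 + 58.7 + 58.5 + 61.2) / 5 = 62.3 s
v_surface = L / t̄ = 47.9 / 62.3 = 0.7689 m/s
v_mean = 0.82 × 0.7689 = 0.6305 m/s
Q = A × v_mean = 8.79 × 0.6305 = 5.542 m³/s

5.54 m³/s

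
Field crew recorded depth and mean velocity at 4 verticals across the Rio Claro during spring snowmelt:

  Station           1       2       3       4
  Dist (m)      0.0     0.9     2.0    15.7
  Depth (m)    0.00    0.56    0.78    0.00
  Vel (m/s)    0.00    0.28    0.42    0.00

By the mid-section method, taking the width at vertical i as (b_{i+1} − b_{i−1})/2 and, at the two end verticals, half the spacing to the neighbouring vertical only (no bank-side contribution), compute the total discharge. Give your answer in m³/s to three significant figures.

w_2 = (2.0 − 0.0)/2 = 1 m; q_2 = 0.28 × 0.56 × 1 = 0.1568 m³/s
w_3 = (15.7 − 0.9)/2 = 7.4 m; q_3 = 0.42 × 0.78 × 7.4 = 2.424 m³/s
Stations 1, 4 contribute zero (depth or velocity is 0).
Q = Σ qᵢ = 2.581 m³/s

2.58 m³/s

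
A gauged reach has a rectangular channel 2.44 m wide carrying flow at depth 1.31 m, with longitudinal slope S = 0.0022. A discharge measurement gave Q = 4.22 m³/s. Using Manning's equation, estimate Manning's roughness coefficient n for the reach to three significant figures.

0.0262

A = b·y = 2.44 × 1.31 = 3.196 m²
P = b + 2y = 2.44 + 2×1.31 = 5.060 m
R = A/P = 3.196/5.060 = 0.6317 m
n = (1/Q)·A·R^(2/3)·S^(1/2) = (1/4.22) × 3.196 × 0.7362 × 0.04690 = 0.02616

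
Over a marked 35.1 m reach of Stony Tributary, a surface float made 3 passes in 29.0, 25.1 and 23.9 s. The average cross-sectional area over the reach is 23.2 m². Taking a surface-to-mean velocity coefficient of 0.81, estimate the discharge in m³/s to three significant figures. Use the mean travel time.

t̄ = (29.0 + 25.1 + 23.9) / 3 = 26 s
v_surface = L / t̄ = 35.1 / 26 = 1.350 m/s
v_mean = 0.81 × 1.350 = 1.094 m/s
Q = A × v_mean = 23.2 × 1.094 = 25.37 m³/s

25.4 m³/s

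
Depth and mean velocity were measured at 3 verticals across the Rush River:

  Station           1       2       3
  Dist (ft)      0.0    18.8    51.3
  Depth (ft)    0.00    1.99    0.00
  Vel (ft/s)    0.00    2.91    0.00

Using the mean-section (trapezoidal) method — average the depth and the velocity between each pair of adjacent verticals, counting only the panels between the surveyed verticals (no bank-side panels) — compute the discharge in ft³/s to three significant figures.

74.3 ft³/s

Panel 1-2: Δb = 18.8 ft, d̄ = (0.00+1.99)/2 = 0.995, v̄ = (0.00+2.91)/2 = 1.455 → q = 18.8×0.995×1.455 = 27.22 ft³/s
Panel 2-3: Δb = 32.5 ft, d̄ = (1.99+0.00)/2 = 0.995, v̄ = (2.91+0.00)/2 = 1.455 → q = 32.5×0.995×1.455 = 47.05 ft³/s
Q = Σ q = 74.27 ft³/s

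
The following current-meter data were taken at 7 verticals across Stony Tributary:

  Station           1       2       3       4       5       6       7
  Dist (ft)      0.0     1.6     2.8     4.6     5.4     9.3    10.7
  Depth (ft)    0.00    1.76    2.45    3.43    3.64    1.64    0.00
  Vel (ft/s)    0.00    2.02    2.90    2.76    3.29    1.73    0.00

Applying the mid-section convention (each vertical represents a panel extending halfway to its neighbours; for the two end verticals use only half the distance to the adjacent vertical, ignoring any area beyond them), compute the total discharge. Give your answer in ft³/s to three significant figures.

w_2 = (2.8 − 0.0)/2 = 1.4 ft; q_2 = 2.02 × 1.76 × 1.4 = 4.977 ft³/s
w_3 = (4.6 − 1.6)/2 = 1.5 ft; q_3 = 2.90 × 2.45 × 1.5 = 10.66 ft³/s
w_4 = (5.4 − 2.8)/2 = 1.3 ft; q_4 = 2.76 × 3.43 × 1.3 = 12.31 ft³/s
w_5 = (9.3 − 4.6)/2 = 2.35 ft; q_5 = 3.29 × 3.64 × 2.35 = 28.14 ft³/s
w_6 = (10.7 − 5.4)/2 = 2.65 ft; q_6 = 1.73 × 1.64 × 2.65 = 7.519 ft³/s
Stations 1, 7 contribute zero (depth or velocity is 0).
Q = Σ qᵢ = 63.60 ft³/s

63.6 ft³/s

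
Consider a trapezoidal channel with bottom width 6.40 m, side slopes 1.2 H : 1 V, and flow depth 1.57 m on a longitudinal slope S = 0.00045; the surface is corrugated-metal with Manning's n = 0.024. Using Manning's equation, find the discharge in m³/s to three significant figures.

A = (b + z·y)·y = (6.40 + 1.2×1.57)×1.57 = 13.01 m²
P = b + 2y√(1+z²) = 6.40 + 2×1.57×√(1+1.2²) = 11.30 m
R = A/P = 13.01/11.30 = 1.150 m
Q = (1/n)·A·R^(2/3)·S^(1/2) = (1/0.024) × 13.01 × 1.150^(2/3) × 0.00045^(1/2) = 12.62 m³/s

12.6 m³/s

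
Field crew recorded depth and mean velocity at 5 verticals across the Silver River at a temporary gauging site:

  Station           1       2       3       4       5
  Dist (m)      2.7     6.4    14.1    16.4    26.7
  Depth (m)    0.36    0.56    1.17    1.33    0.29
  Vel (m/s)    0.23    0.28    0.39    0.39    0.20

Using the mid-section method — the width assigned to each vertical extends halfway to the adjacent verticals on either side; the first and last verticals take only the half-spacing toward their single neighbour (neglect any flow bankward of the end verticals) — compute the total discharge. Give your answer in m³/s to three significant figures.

6.89 m³/s

w_1 = (6.4 − 2.7)/2 = 1.85 m; q_1 = 0.23 × 0.36 × 1.85 = 0.1532 m³/s
w_2 = (14.1 − 2.7)/2 = 5.7 m; q_2 = 0.28 × 0.56 × 5.7 = 0.8938 m³/s
w_3 = (16.4 − 6.4)/2 = 5 m; q_3 = 0.39 × 1.17 × 5 = 2.282 m³/s
w_4 = (26.7 − 14.1)/2 = 6.3 m; q_4 = 0.39 × 1.33 × 6.3 = 3.268 m³/s
w_5 = (26.7 − 16.4)/2 = 5.15 m; q_5 = 0.20 × 0.29 × 5.15 = 0.2987 m³/s
Q = Σ qᵢ = 6.895 m³/s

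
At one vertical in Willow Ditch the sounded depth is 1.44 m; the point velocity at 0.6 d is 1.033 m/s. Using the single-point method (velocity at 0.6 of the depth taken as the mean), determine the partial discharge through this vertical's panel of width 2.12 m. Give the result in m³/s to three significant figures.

v̄ = v₀.₆ = 1.033 m/s
q = v̄ × d × w = 1.033 × 1.44 × 2.12 = 3.154 m³/s

3.15 m³/s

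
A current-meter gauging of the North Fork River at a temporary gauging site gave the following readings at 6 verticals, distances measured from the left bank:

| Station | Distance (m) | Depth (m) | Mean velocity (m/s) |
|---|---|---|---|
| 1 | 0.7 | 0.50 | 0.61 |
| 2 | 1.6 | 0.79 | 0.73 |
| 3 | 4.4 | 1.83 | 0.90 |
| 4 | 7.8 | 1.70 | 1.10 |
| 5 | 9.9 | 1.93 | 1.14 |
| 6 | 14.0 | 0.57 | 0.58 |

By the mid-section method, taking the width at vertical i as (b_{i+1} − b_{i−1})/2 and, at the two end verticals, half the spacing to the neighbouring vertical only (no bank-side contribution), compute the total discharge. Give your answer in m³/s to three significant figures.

w_1 = (1.6 − 0.7)/2 = 0.45 m; q_1 = 0.61 × 0.50 × 0.45 = 0.1373 m³/s
w_2 = (4.4 − 0.7)/2 = 1.85 m; q_2 = 0.73 × 0.79 × 1.85 = 1.067 m³/s
w_3 = (7.8 − 1.6)/2 = 3.1 m; q_3 = 0.90 × 1.83 × 3.1 = 5.106 m³/s
w_4 = (9.9 − 4.4)/2 = 2.75 m; q_4 = 1.10 × 1.70 × 2.75 = 5.143 m³/s
w_5 = (14.0 − 7.8)/2 = 3.1 m; q_5 = 1.14 × 1.93 × 3.1 = 6.821 m³/s
w_6 = (14.0 − 9.9)/2 = 2.05 m; q_6 = 0.58 × 0.57 × 2.05 = 0.6777 m³/s
Q = Σ qᵢ = 18.95 m³/s

19.0 m³/s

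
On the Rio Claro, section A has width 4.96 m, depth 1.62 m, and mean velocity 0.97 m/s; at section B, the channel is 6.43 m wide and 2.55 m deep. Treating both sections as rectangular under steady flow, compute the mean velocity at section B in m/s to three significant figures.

0.475 m/s

Q = A₁V₁ = (4.96×1.62) × 0.97 = 7.794 m³/s
A₂ = 6.43 × 2.55 = 16.40 m²
V₂ = Q/A₂ = 7.794/16.40 = 0.4754 m/s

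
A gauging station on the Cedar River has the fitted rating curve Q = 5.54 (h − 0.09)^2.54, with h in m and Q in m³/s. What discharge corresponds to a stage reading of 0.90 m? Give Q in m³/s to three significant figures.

Q = 5.54 × (0.90 − 0.09)^2.54 = 5.54 × 0.81^2.54 = 3.244 m³/s

3.24 m³/s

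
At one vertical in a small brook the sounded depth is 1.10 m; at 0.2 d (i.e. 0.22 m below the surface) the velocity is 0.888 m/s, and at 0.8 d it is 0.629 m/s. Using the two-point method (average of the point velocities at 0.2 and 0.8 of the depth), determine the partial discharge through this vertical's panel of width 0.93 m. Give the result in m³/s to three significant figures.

0.776 m³/s

v̄ = (0.888 + 0.629) / 2 = 0.7585 m/s
q = v̄ × d × w = 0.7585 × 1.10 × 0.93 = 0.7759 m³/s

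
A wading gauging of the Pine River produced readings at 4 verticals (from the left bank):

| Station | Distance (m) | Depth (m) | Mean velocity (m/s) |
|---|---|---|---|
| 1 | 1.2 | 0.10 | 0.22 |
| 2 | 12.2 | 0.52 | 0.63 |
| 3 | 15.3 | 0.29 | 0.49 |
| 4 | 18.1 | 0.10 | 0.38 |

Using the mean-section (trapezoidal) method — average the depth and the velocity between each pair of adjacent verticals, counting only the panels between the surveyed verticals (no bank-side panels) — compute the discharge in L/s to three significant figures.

2390 L/s

Panel 1-2: Δb = 11 m, d̄ = (0.10+0.52)/2 = 0.31, v̄ = (0.22+0.63)/2 = 0.425 → q = 11×0.31×0.425 = 1.449 m³/s
Panel 2-3: Δb = 3.1 m, d̄ = (0.52+0.29)/2 = 0.405, v̄ = (0.63+0.49)/2 = 0.56 → q = 3.1×0.405×0.56 = 0.7031 m³/s
Panel 3-4: Δb = 2.8 m, d̄ = (0.29+0.10)/2 = 0.195, v̄ = (0.49+0.38)/2 = 0.435 → q = 2.8×0.195×0.435 = 0.2375 m³/s
Q = Σ q = 2.390 m³/s
= 2.390 × 1000 = 2390 L/s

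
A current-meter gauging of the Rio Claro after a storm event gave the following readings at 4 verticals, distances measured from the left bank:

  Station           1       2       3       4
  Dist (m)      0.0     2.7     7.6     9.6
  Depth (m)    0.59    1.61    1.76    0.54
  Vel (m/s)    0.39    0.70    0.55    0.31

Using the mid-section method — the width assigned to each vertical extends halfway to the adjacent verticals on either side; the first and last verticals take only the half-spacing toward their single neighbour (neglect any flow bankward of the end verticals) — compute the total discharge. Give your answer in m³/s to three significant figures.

8.10 m³/s

w_1 = (2.7 − 0.0)/2 = 1.35 m; q_1 = 0.39 × 0.59 × 1.35 = 0.3106 m³/s
w_2 = (7.6 − 0.0)/2 = 3.8 m; q_2 = 0.70 × 1.61 × 3.8 = 4.283 m³/s
w_3 = (9.6 − 2.7)/2 = 3.45 m; q_3 = 0.55 × 1.76 × 3.45 = 3.340 m³/s
w_4 = (9.6 − 7.6)/2 = 1 m; q_4 = 0.31 × 0.54 × 1 = 0.1674 m³/s
Q = Σ qᵢ = 8.100 m³/s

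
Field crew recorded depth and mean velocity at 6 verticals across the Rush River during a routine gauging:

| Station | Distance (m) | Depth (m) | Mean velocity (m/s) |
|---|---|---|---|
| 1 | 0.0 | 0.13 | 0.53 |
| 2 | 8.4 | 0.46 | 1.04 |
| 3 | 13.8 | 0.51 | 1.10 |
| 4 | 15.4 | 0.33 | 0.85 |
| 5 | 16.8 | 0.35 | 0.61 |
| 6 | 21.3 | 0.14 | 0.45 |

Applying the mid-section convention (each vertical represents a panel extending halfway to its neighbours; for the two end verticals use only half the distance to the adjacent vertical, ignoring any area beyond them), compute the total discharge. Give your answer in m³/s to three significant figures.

w_1 = (8.4 − 0.0)/2 = 4.2 m; q_1 = 0.53 × 0.13 × 4.2 = 0.2894 m³/s
w_2 = (13.8 − 0.0)/2 = 6.9 m; q_2 = 1.04 × 0.46 × 6.9 = 3.301 m³/s
w_3 = (15.4 − 8.4)/2 = 3.5 m; q_3 = 1.10 × 0.51 × 3.5 = 1.964 m³/s
w_4 = (16.8 − 13.8)/2 = 1.5 m; q_4 = 0.85 × 0.33 × 1.5 = 0.4208 m³/s
w_5 = (21.3 − 15.4)/2 = 2.95 m; q_5 = 0.61 × 0.35 × 2.95 = 0.6298 m³/s
w_6 = (21.3 − 16.8)/2 = 2.25 m; q_6 = 0.45 × 0.14 × 2.25 = 0.1418 m³/s
Q = Σ qᵢ = 6.746 m³/s

6.75 m³/s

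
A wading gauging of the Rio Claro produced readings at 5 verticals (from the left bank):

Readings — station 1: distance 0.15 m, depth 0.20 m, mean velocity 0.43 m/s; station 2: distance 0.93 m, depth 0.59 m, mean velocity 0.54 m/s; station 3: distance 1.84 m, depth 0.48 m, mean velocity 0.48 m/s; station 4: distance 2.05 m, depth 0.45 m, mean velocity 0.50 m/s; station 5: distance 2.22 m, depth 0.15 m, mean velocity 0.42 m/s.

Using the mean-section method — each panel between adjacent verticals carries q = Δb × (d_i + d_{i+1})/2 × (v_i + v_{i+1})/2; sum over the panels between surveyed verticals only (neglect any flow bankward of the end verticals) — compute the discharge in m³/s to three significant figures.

Panel 1-2: Δb = 0.78 m, d̄ = (0.20+0.59)/2 = 0.395, v̄ = (0.43+0.54)/2 = 0.485 → q = 0.78×0.395×0.485 = 0.1494 m³/s
Panel 2-3: Δb = 0.91 m, d̄ = (0.59+0.48)/2 = 0.535, v̄ = (0.54+0.48)/2 = 0.51 → q = 0.91×0.535×0.51 = 0.2483 m³/s
Panel 3-4: Δb = 0.21 m, d̄ = (0.48+0.45)/2 = 0.465, v̄ = (0.48+0.50)/2 = 0.49 → q = 0.21×0.465×0.49 = 0.04785 m³/s
Panel 4-5: Δb = 0.17 m, d̄ = (0.45+0.15)/2 = 0.3, v̄ = (0.50+0.42)/2 = 0.46 → q = 0.17×0.3×0.46 = 0.02346 m³/s
Q = Σ q = 0.4690 m³/s

0.469 m³/s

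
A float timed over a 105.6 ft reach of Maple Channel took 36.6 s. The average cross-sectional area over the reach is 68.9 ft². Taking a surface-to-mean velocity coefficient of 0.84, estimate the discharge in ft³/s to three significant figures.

167 ft³/s

v_surface = L / t̄ = 105.6 / 36.6 = 2.885 ft/s
v_mean = 0.84 × 2.885 = 2.424 ft/s
Q = A × v_mean = 68.9 × 2.424 = 167.0 ft³/s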